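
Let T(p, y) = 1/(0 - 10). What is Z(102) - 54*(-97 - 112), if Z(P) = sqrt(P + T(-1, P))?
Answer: 11286 + sqrt(10190)/10 ≈ 11296.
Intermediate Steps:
T(p, y) = -1/10 (T(p, y) = 1/(-10) = -1/10)
Z(P) = sqrt(-1/10 + P) (Z(P) = sqrt(P - 1/10) = sqrt(-1/10 + P))
Z(102) - 54*(-97 - 112) = sqrt(-10 + 100*102)/10 - 54*(-97 - 112) = sqrt(-10 + 10200)/10 - 54*(-209) = sqrt(10190)/10 + 11286 = 11286 + sqrt(10190)/10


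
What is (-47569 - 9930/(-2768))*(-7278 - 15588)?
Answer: 752640460923/692 ≈ 1.0876e+9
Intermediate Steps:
(-47569 - 9930/(-2768))*(-7278 - 15588) = (-47569 - 9930*(-1/2768))*(-22866) = (-47569 + 4965/1384)*(-22866) = -65830531/1384*(-22866) = 752640460923/692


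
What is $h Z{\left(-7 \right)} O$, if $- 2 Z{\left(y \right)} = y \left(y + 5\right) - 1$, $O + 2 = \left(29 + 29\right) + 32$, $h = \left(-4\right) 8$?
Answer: $18304$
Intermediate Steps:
$h = -32$
$O = 88$ ($O = -2 + \left(\left(29 + 29\right) + 32\right) = -2 + \left(58 + 32\right) = -2 + 90 = 88$)
$Z{\left(y \right)} = \frac{1}{2} - \frac{y \left(5 + y\right)}{2}$ ($Z{\left(y \right)} = - \frac{y \left(y + 5\right) - 1}{2} = - \frac{y \left(5 + y\right) - 1}{2} = - \frac{-1 + y \left(5 + y\right)}{2} = \frac{1}{2} - \frac{y \left(5 + y\right)}{2}$)
$h Z{\left(-7 \right)} O = - 32 \left(\frac{1}{2} - - \frac{35}{2} - \frac{\left(-7\right)^{2}}{2}\right) 88 = - 32 \left(\frac{1}{2} + \frac{35}{2} - \frac{49}{2}\right) 88 = \left(-32\right) \left(- \frac{13}{2}\right) 88 = 208 \cdot 88 = 18304$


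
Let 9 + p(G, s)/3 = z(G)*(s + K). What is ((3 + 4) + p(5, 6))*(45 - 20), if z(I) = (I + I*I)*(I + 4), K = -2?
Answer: 80500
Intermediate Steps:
z(I) = (4 + I)*(I + I²) (z(I) = (I + I²)*(4 + I) = (4 + I)*(I + I²))
p(G, s) = -27 + 3*G*(-2 + s)*(4 + G² + 5*G) (p(G, s) = -27 + 3*((G*(4 + G² + 5*G))*(s - 2)) = -27 + 3*((G*(4 + G² + 5*G))*(-2 + s)) = -27 + 3*(G*(-2 + s)*(4 + G² + 5*G)) = -27 + 3*G*(-2 + s)*(4 + G² + 5*G))
((3 + 4) + p(5, 6))*(45 - 20) = ((3 + 4) + (-27 - 6*5*(4 + 5² + 5*5) + 3*5*6*(4 + 5² + 5*5)))*(45 - 20) = (7 + (-27 - 6*5*(4 + 25 + 25) + 3*5*6*(4 + 25 + 25)))*25 = (7 + (-27 - 6*5*54 + 3*5*6*54))*25 = (7 + (-27 - 1620 + 4860))*25 = (7 + 3213)*25 = 3220*25 = 80500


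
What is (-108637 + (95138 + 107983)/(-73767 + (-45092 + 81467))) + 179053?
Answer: 877597317/12464 ≈ 70411.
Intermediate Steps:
(-108637 + (95138 + 107983)/(-73767 + (-45092 + 81467))) + 179053 = (-108637 + 203121/(-73767 + 36375)) + 179053 = (-108637 + 203121/(-37392)) + 179053 = (-108637 + 203121*(-1/37392)) + 179053 = (-108637 - 67707/12464) + 179053 = -1354119275/12464 + 179053 = 877597317/12464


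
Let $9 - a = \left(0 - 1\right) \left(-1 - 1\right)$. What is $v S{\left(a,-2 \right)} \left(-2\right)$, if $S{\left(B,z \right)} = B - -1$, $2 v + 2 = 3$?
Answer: $-8$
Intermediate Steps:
$v = \frac{1}{2}$ ($v = -1 + \frac{1}{2} \cdot 3 = -1 + \frac{3}{2} = \frac{1}{2} \approx 0.5$)
$a = 7$ ($a = 9 - \left(0 - 1\right) \left(-1 - 1\right) = 9 - \left(-1\right) \left(-2\right) = 9 - 2 = 7$)
$S{\left(B,z \right)} = 1 + B$ ($S{\left(B,z \right)} = B + 1 = 1 + B$)
$v S{\left(a,-2 \right)} \left(-2\right) = \frac{1 + 7}{2} \left(-2\right) = \frac{1}{2} \cdot 8 \left(-2\right) = 4 \left(-2\right) = -8$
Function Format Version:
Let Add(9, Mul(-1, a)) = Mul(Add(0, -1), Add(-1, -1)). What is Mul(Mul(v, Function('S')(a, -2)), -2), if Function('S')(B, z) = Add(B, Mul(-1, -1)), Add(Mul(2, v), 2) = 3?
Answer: -8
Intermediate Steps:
v = Rational(1, 2) (v = Add(-1, Mul(Rational(1, 2), 3)) = Add(-1, Rational(3, 2)) = Rational(1, 2) ≈ 0.50000)
a = 7 (a = Add(9, Mul(-1, Mul(Add(0, -1), Add(-1, -1)))) = Add(9, Mul(-1, Mul(-1, -2))) = Add(9, Mul(-1, 2)) = Add(9, -2) = 7)
Function('S')(B, z) = Add(1, B) (Function('S')(B, z) = Add(B, 1) = Add(1, B))
Mul(Mul(v, Function('S')(a, -2)), -2) = Mul(Mul(Rational(1, 2), Add(1, 7)), -2) = Mul(Mul(Rational(1, 2), 8), -2) = Mul(4, -2) = -8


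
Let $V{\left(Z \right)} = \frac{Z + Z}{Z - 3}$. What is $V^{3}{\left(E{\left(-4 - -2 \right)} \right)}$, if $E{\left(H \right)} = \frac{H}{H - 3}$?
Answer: $- \frac{64}{2197} \approx -0.029131$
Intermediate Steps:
$E{\left(H \right)} = \frac{H}{-3 + H}$
$V{\left(Z \right)} = \frac{2 Z}{-3 + Z}$
$V^{3}{\left(E{\left(-4 - -2 \right)} \right)} = \left(\frac{2 \frac{-4 - -2}{-3 - 2}}{-3 + \frac{-4 - -2}{-3 - 2}}\right)^{3} = \left(\frac{2 \frac{-4 + 2}{-3 + \left(-4 + 2\right)}}{-3 + \frac{-4 + 2}{-3 + \left(-4 + 2\right)}}\right)^{3} = \left(\frac{2 \left(- \frac{2}{-3 - 2}\right)}{-3 - \frac{2}{-3 - 2}}\right)^{3} = \left(\frac{2 \left(- \frac{2}{-5}\right)}{-3 - \frac{2}{-5}}\right)^{3} = \left(\frac{2 \left(\left(-2\right) \left(- \frac{1}{5}\right)\right)}{-3 - - \frac{2}{5}}\right)^{3} = \left(2 \cdot \frac{2}{5} \frac{1}{-3 + \frac{2}{5}}\right)^{3} = \left(2 \cdot \frac{2}{5} \frac{1}{- \frac{13}{5}}\right)^{3} = \left(2 \cdot \frac{2}{5} \left(- \frac{5}{13}\right)\right)^{3} = \left(- \frac{4}{13}\right)^{3} = - \frac{64}{2197}$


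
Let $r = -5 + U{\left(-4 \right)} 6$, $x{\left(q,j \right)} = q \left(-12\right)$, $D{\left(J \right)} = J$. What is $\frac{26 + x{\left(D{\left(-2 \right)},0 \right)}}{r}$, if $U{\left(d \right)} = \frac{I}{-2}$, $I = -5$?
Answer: $5$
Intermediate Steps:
$U{\left(d \right)} = \frac{5}{2}$ ($U{\left(d \right)} = - \frac{5}{-2} = \left(-5\right) \left(- \frac{1}{2}\right) = \frac{5}{2}$)
$x{\left(q,j \right)} = - 12 q$
$r = 10$ ($r = -5 + \frac{5}{2} \cdot 6 = -5 + 15 = 10$)
$\frac{26 + x{\left(D{\left(-2 \right)},0 \right)}}{r} = \frac{26 - -24}{10} = \left(26 + 24\right) \frac{1}{10} = 50 \cdot \frac{1}{10} = 5$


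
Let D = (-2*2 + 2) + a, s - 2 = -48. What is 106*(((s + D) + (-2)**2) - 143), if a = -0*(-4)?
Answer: -19822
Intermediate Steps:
s = -46 (s = 2 - 48 = -46)
a = 0 (a = -8*0 = 0)
D = -2 (D = (-2*2 + 2) + 0 = (-4 + 2) + 0 = -2 + 0 = -2)
106*(((s + D) + (-2)**2) - 143) = 106*(((-46 - 2) + (-2)**2) - 143) = 106*((-48 + 4) - 143) = 106*(-44 - 143) = 106*(-187) = -19822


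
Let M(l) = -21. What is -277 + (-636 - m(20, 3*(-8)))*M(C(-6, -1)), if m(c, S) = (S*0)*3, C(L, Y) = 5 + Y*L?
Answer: 13079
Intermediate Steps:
C(L, Y) = 5 + L*Y
m(c, S) = 0 (m(c, S) = 0*3 = 0)
-277 + (-636 - m(20, 3*(-8)))*M(C(-6, -1)) = -277 + (-636 - 1*0)*(-21) = -277 + (-636 + 0)*(-21) = -277 - 636*(-21) = -277 + 13356 = 13079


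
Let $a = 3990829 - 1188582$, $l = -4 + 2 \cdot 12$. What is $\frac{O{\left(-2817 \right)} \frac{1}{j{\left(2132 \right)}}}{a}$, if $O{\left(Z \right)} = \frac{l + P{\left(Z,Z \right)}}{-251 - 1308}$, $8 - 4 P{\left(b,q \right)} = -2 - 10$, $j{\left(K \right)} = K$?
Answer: $- \frac{25}{9314074951636} \approx -2.6841 \cdot 10^{-12}$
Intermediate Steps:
$P{\left(b,q \right)} = 5$ ($P{\left(b,q \right)} = 2 - \frac{-2 - 10}{4} = 2 - -3 = 2 + 3 = 5$)
$l = 20$ ($l = -4 + 24 = 20$)
$O{\left(Z \right)} = - \frac{25}{1559}$ ($O{\left(Z \right)} = \frac{20 + 5}{-251 - 1308} = \frac{25}{-1559} = 25 \left(- \frac{1}{1559}\right) = - \frac{25}{1559}$)
$a = 2802247$ ($a = 3990829 - 1188582 = 2802247$)
$\frac{O{\left(-2817 \right)} \frac{1}{j{\left(2132 \right)}}}{a} = \frac{\left(- \frac{25}{1559}\right) \frac{1}{2132}}{2802247} = \left(- \frac{25}{1559}\right) \frac{1}{2132} \cdot \frac{1}{2802247} = \left(- \frac{25}{3323788}\right) \frac{1}{2802247} = - \frac{25}{9314074951636}$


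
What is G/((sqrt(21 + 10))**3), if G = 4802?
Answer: 4802*sqrt(31)/961 ≈ 27.821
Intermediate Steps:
G/((sqrt(21 + 10))**3) = 4802/((sqrt(21 + 10))**3) = 4802/((sqrt(31))**3) = 4802/((31*sqrt(31))) = 4802*(sqrt(31)/961) = 4802*sqrt(31)/961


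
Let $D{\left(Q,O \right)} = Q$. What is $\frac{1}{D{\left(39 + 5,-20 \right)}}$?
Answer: $\frac{1}{44} \approx 0.022727$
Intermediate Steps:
$\frac{1}{D{\left(39 + 5,-20 \right)}} = \frac{1}{39 + 5} = \frac{1}{44}$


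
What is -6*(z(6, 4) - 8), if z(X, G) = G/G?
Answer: 42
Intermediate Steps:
z(X, G) = 1
-6*(z(6, 4) - 8) = -6*(1 - 8) = -6*(-7) = 42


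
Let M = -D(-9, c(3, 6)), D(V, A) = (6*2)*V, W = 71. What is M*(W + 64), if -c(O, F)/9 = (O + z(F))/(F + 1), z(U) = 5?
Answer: 14580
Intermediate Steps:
c(O, F) = -9*(5 + O)/(1 + F) (c(O, F) = -9*(O + 5)/(F + 1) = -9*(5 + O)/(1 + F))
D(V, A) = 12*V
M = 108 (M = -12*(-9) = -1*(-108) = 108)
M*(W + 64) = 108*(71 + 64) = 108*135 = 14580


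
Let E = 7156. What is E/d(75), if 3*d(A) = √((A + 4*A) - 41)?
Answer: 10734*√334/167 ≈ 1174.7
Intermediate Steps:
d(A) = √(-41 + 5*A)/3 (d(A) = √((A + 4*A) - 41)/3 = √(5*A - 41)/3 = √(-41 + 5*A)/3)
E/d(75) = 7156/((√(-41 + 5*75)/3)) = 7156/((√(-41 + 375)/3)) = 7156/((√334/3)) = 7156*(3*√334/334) = 10734*√334/167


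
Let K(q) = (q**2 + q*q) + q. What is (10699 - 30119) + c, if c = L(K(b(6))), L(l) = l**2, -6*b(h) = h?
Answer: -19419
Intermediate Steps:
b(h) = -h/6
K(q) = q + 2*q**2 (K(q) = (q**2 + q**2) + q = 2*q**2 + q = q + 2*q**2)
c = 1 (c = ((-1/6*6)*(1 + 2*(-1/6*6)))**2 = (-(1 + 2*(-1)))**2 = (-(1 - 2))**2 = (-1*(-1))**2 = 1**2 = 1)
(10699 - 30119) + c = (10699 - 30119) + 1 = -19420 + 1 = -19419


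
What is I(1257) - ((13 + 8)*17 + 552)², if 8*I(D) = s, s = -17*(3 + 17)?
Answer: -1652647/2 ≈ -8.2632e+5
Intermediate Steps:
s = -340 (s = -17*20 = -340)
I(D) = -85/2 (I(D) = (⅛)*(-340) = -85/2)
I(1257) - ((13 + 8)*17 + 552)² = -85/2 - ((13 + 8)*17 + 552)² = -85/2 - (21*17 + 552)² = -85/2 - (357 + 552)² = -85/2 - 1*909² = -85/2 - 1*826281 = -85/2 - 826281 = -1652647/2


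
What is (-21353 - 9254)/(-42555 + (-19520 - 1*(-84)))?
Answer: 30607/61991 ≈ 0.49373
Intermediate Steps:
(-21353 - 9254)/(-42555 + (-19520 - 1*(-84))) = -30607/(-42555 + (-19520 + 84)) = -30607/(-42555 - 19436) = -30607/(-61991) = -30607*(-1/61991) = 30607/61991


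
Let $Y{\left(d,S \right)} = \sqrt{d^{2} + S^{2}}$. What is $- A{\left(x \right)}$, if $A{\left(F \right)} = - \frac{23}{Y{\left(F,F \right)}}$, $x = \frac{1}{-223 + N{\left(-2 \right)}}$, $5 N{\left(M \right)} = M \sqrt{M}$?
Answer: $\frac{46 i}{5} + \frac{5129 \sqrt{2}}{2} \approx 3626.8 + 9.2 i$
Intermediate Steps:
$N{\left(M \right)} = \frac{M^{\frac{3}{2}}}{5}$ ($N{\left(M \right)} = \frac{M \sqrt{M}}{5} = \frac{M^{\frac{3}{2}}}{5}$)
$x = \frac{1}{-223 - \frac{2 i \sqrt{2}}{5}}$ ($x = \frac{1}{-223 + \frac{\left(-2\right)^{\frac{3}{2}}}{5}} = \frac{1}{-223 + \frac{\left(-2\right) i \sqrt{2}}{5}} = \frac{1}{-223 - \frac{2 i \sqrt{2}}{5}} \approx -0.0044843 + 1.138 \cdot 10^{-5} i$)
$Y{\left(d,S \right)} = \sqrt{S^{2} + d^{2}}$
$A{\left(F \right)} = - \frac{23 \sqrt{2}}{2 \sqrt{F^{2}}}$ ($A{\left(F \right)} = - \frac{23}{\sqrt{F^{2} + F^{2}}} = - \frac{23}{\sqrt{2 F^{2}}} = - \frac{23}{\sqrt{2} \sqrt{F^{2}}} = - 23 \frac{\sqrt{2}}{2 \sqrt{F^{2}}} = - \frac{23 \sqrt{2}}{2 \sqrt{F^{2}}}$)
$- A{\left(x \right)} = - \frac{\left(-23\right) \sqrt{2}}{2 \left(\frac{5575}{1243233} - \frac{10 i \sqrt{2}}{1243233}\right)} = - \frac{\left(-23\right) \sqrt{2} \left(- \frac{1}{- \frac{5575}{1243233} + \frac{10 i \sqrt{2}}{1243233}}\right)}{2} = - \frac{23 \sqrt{2}}{2 \left(- \frac{5575}{1243233} + \frac{10 i \sqrt{2}}{1243233}\right)}$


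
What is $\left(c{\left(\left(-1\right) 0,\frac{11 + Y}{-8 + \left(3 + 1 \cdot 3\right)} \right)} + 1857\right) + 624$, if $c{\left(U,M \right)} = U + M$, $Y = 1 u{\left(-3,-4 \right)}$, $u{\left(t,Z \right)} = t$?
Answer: $2477$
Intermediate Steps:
$Y = -3$ ($Y = 1 \left(-3\right) = -3$)
$c{\left(U,M \right)} = M + U$
$\left(c{\left(\left(-1\right) 0,\frac{11 + Y}{-8 + \left(3 + 1 \cdot 3\right)} \right)} + 1857\right) + 624 = \left(\left(\frac{11 - 3}{-8 + \left(3 + 1 \cdot 3\right)} - 0\right) + 1857\right) + 624 = \left(\left(\frac{8}{-8 + \left(3 + 3\right)} + 0\right) + 1857\right) + 624 = \left(\left(\frac{8}{-8 + 6} + 0\right) + 1857\right) + 624 = \left(\left(\frac{8}{-2} + 0\right) + 1857\right) + 624 = \left(\left(8 \left(- \frac{1}{2}\right) + 0\right) + 1857\right) + 624 = \left(\left(-4 + 0\right) + 1857\right) + 624 = \left(-4 + 1857\right) + 624 = 1853 + 624 = 2477$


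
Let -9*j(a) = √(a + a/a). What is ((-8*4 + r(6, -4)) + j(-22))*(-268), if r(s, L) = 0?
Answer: 8576 + 268*I*√21/9 ≈ 8576.0 + 136.46*I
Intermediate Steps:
j(a) = -√(1 + a)/9 (j(a) = -√(a + a/a)/9 = -√(a + 1)/9 = -√(1 + a)/9)
((-8*4 + r(6, -4)) + j(-22))*(-268) = ((-8*4 + 0) - √(1 - 22)/9)*(-268) = ((-32 + 0) - I*√21/9)*(-268) = (-32 - I*√21/9)*(-268) = 8576 + 268*I*√21/9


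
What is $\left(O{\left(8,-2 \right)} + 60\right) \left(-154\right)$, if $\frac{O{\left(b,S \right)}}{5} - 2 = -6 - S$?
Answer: $-7700$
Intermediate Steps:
$O{\left(b,S \right)} = -20 - 5 S$ ($O{\left(b,S \right)} = 10 + 5 \left(-6 - S\right) = 10 - \left(30 + 5 S\right) = -20 - 5 S$)
$\left(O{\left(8,-2 \right)} + 60\right) \left(-154\right) = \left(\left(-20 - -10\right) + 60\right) \left(-154\right) = \left(\left(-20 + 10\right) + 60\right) \left(-154\right) = \left(-10 + 60\right) \left(-154\right) = 50 \left(-154\right) = -7700$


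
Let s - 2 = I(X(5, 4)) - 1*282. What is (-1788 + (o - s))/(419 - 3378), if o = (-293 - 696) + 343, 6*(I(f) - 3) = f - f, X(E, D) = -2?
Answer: 2157/2959 ≈ 0.72896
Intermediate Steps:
I(f) = 3 (I(f) = 3 + (f - f)/6 = 3 + (⅙)*0 = 3 + 0 = 3)
o = -646 (o = -989 + 343 = -646)
s = -277 (s = 2 + (3 - 1*282) = 2 + (3 - 282) = 2 - 279 = -277)
(-1788 + (o - s))/(419 - 3378) = (-1788 + (-646 - 1*(-277)))/(419 - 3378) = (-1788 + (-646 + 277))/(-2959) = (-1788 - 369)*(-1/2959) = -2157*(-1/2959) = 2157/2959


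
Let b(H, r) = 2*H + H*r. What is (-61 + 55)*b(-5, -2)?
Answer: 0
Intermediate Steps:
(-61 + 55)*b(-5, -2) = (-61 + 55)*(-5*(2 - 2)) = -(-30)*0 = -6*0 = 0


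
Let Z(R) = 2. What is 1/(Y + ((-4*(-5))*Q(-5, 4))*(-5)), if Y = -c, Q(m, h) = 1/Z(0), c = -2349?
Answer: 1/2299 ≈ 0.00043497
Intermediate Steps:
Q(m, h) = ½ (Q(m, h) = 1/2 = ½)
Y = 2349 (Y = -1*(-2349) = 2349)
1/(Y + ((-4*(-5))*Q(-5, 4))*(-5)) = 1/(2349 + (-4*(-5)*(½))*(-5)) = 1/(2349 + (20*(½))*(-5)) = 1/(2349 + 10*(-5)) = 1/(2349 - 50) = 1/2299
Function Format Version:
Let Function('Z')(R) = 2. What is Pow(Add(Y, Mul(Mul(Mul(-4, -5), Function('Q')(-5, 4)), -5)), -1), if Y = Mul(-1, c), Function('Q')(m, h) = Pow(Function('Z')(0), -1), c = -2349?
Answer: Rational(1, 2299) ≈ 0.00043497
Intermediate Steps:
Function('Q')(m, h) = Rational(1, 2) (Function('Q')(m, h) = Pow(2, -1) = Rational(1, 2))
Y = 2349 (Y = Mul(-1, -2349) = 2349)
Pow(Add(Y, Mul(Mul(Mul(-4, -5), Function('Q')(-5, 4)), -5)), -1) = Pow(Add(2349, Mul(Mul(Mul(-4, -5), Rational(1, 2)), -5)), -1) = Pow(Add(2349, Mul(Mul(20, Rational(1, 2)), -5)), -1) = Pow(Add(2349, Mul(10, -5)), -1) = Pow(Add(2349, -50), -1) = Pow(2299, -1) = Rational(1, 2299)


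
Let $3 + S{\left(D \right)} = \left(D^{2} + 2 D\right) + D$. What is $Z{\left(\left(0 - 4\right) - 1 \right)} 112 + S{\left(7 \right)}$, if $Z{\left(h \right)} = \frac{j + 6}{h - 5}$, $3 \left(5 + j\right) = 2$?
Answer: $\frac{145}{3} \approx 48.333$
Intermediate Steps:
$j = - \frac{13}{3}$ ($j = -5 + \frac{1}{3} \cdot 2 = -5 + \frac{2}{3} = - \frac{13}{3} \approx -4.3333$)
$S{\left(D \right)} = -3 + D^{2} + 3 D$ ($S{\left(D \right)} = -3 + \left(\left(D^{2} + 2 D\right) + D\right) = -3 + \left(D^{2} + 3 D\right) = -3 + D^{2} + 3 D$)
$Z{\left(h \right)} = \frac{5}{3 \left(-5 + h\right)}$ ($Z{\left(h \right)} = \frac{- \frac{13}{3} + 6}{h - 5} = \frac{5}{3 \left(-5 + h\right)}$)
$Z{\left(\left(0 - 4\right) - 1 \right)} 112 + S{\left(7 \right)} = \frac{5}{3 \left(-5 + \left(\left(0 - 4\right) - 1\right)\right)} 112 + \left(-3 + 7^{2} + 3 \cdot 7\right) = \frac{5}{3 \left(-5 - 5\right)} 112 + \left(-3 + 49 + 21\right) = \frac{5}{3 \left(-5 - 5\right)} 112 + 67 = \frac{5}{3 \left(-10\right)} 112 + 67 = \frac{5}{3} \left(- \frac{1}{10}\right) 112 + 67 = \left(- \frac{1}{6}\right) 112 + 67 = - \frac{56}{3} + 67 = \frac{145}{3}$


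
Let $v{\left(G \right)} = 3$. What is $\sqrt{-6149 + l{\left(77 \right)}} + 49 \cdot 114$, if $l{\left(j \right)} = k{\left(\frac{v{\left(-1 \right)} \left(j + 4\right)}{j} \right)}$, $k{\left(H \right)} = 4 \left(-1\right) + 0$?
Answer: $5586 + i \sqrt{6153} \approx 5586.0 + 78.441 i$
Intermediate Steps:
$k{\left(H \right)} = -4$ ($k{\left(H \right)} = -4 + 0 = -4$)
$l{\left(j \right)} = -4$
$\sqrt{-6149 + l{\left(77 \right)}} + 49 \cdot 114 = \sqrt{-6149 - 4} + 49 \cdot 114 = \sqrt{-6153} + 5586 = i \sqrt{6153} + 5586 = 5586 + i \sqrt{6153}$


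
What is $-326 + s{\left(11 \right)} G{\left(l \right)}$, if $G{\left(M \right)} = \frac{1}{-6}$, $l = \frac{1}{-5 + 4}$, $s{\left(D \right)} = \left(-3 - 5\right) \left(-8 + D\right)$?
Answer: $-322$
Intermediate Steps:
$s{\left(D \right)} = 64 - 8 D$ ($s{\left(D \right)} = - 8 \left(-8 + D\right) = 64 - 8 D$)
$l = -1$ ($l = \frac{1}{-1} = -1$)
$G{\left(M \right)} = - \frac{1}{6}$
$-326 + s{\left(11 \right)} G{\left(l \right)} = -326 + \left(64 - 88\right) \left(- \frac{1}{6}\right) = -326 - -4 = -326 + 4 = -322$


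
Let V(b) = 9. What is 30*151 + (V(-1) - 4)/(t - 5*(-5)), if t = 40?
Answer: 58891/13 ≈ 4530.1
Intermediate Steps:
30*151 + (V(-1) - 4)/(t - 5*(-5)) = 30*151 + (9 - 4)/(40 - 5*(-5)) = 4530 + 5/(40 + 25) = 4530 + 5/65 = 4530 + 5*(1/65) = 4530 + 1/13 = 58891/13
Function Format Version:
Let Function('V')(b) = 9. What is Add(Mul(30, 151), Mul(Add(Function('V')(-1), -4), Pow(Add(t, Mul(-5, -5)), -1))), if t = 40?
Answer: Rational(58891, 13) ≈ 4530.1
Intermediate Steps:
Add(Mul(30, 151), Mul(Add(Function('V')(-1), -4), Pow(Add(t, Mul(-5, -5)), -1))) = Add(Mul(30, 151), Mul(Add(9, -4), Pow(Add(40, Mul(-5, -5)), -1))) = Add(4530, Mul(5, Pow(Add(40, 25), -1))) = Add(4530, Mul(5, Pow(65, -1))) = Add(4530, Mul(5, Rational(1, 65))) = Add(4530, Rational(1, 13)) = Rational(58891, 13)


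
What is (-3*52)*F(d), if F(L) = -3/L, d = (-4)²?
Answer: 117/4 ≈ 29.250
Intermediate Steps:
d = 16
(-3*52)*F(d) = (-3*52)*(-3/16) = -(-468)/16 = -156*(-3/16) = 117/4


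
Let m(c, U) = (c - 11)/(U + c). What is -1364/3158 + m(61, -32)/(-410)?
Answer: -818793/1877431 ≈ -0.43612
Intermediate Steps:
m(c, U) = (-11 + c)/(U + c)
-1364/3158 + m(61, -32)/(-410) = -1364/3158 + ((-11 + 61)/(-32 + 61))/(-410) = -1364*1/3158 + (50/29)*(-1/410) = -682/1579 + ((1/29)*50)*(-1/410) = -682/1579 + (50/29)*(-1/410) = -682/1579 - 5/1189 = -818793/1877431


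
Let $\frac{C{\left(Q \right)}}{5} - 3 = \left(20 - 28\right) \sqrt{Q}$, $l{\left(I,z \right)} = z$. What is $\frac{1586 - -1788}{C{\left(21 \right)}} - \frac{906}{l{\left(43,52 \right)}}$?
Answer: $- \frac{1095649}{57850} - \frac{26992 \sqrt{21}}{6675} \approx -37.47$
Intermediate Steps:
$C{\left(Q \right)} = 15 - 40 \sqrt{Q}$ ($C{\left(Q \right)} = 15 + 5 \left(20 - 28\right) \sqrt{Q} = 15 + 5 \left(- 8 \sqrt{Q}\right) = 15 - 40 \sqrt{Q}$)
$\frac{1586 - -1788}{C{\left(21 \right)}} - \frac{906}{l{\left(43,52 \right)}} = \frac{1586 - -1788}{15 - 40 \sqrt{21}} - \frac{906}{52} = \frac{1586 + 1788}{15 - 40 \sqrt{21}} - \frac{453}{26} = \frac{3374}{15 - 40 \sqrt{21}} - \frac{453}{26} = - \frac{453}{26} + \frac{3374}{15 - 40 \sqrt{21}}$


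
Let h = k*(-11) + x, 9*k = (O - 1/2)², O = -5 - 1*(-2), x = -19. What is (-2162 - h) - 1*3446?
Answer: -200665/36 ≈ -5574.0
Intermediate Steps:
O = -3 (O = -5 + 2 = -3)
k = 49/36 (k = (-3 - 1/2)²/9 = (-3 - 1*½)²/9 = (-3 - ½)²/9 = (-7/2)²/9 = (⅑)*(49/4) = 49/36 ≈ 1.3611)
h = -1223/36 (h = (49/36)*(-11) - 19 = -539/36 - 19 = -1223/36 ≈ -33.972)
(-2162 - h) - 1*3446 = (-2162 - 1*(-1223/36)) - 1*3446 = (-2162 + 1223/36) - 3446 = -76609/36 - 3446 = -200665/36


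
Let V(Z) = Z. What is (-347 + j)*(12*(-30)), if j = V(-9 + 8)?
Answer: 125280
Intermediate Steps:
j = -1 (j = -9 + 8 = -1)
(-347 + j)*(12*(-30)) = (-347 - 1)*(12*(-30)) = -348*(-360) = 125280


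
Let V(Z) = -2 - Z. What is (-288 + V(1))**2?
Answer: 84681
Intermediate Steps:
(-288 + V(1))**2 = (-288 + (-2 - 1*1))**2 = (-288 + (-2 - 1))**2 = (-288 - 3)**2 = (-291)**2 = 84681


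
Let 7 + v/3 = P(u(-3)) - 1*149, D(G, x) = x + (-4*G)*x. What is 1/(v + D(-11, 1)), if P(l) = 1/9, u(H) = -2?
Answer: -3/1268 ≈ -0.0023659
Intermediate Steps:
D(G, x) = x - 4*G*x
P(l) = ⅑
v = -1403/3 (v = -21 + 3*(⅑ - 1*149) = -21 + 3*(⅑ - 149) = -21 + 3*(-1340/9) = -21 - 1340/3 = -1403/3 ≈ -467.67)
1/(v + D(-11, 1)) = 1/(-1403/3 + 1*(1 - 4*(-11))) = 1/(-1403/3 + 1*(1 + 44)) = 1/(-1403/3 + 1*45) = 1/(-1403/3 + 45) = 1/(-1268/3) = -3/1268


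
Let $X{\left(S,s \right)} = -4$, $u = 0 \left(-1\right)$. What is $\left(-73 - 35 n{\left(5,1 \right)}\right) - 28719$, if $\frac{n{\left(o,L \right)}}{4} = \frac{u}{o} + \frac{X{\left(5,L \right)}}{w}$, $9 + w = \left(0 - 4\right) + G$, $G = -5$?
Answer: $- \frac{259408}{9} \approx -28823.0$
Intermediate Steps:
$w = -18$ ($w = -9 + \left(\left(0 - 4\right) - 5\right) = -9 - 9 = -18$)
$u = 0$
$n{\left(o,L \right)} = \frac{8}{9}$ ($n{\left(o,L \right)} = 4 \left(\frac{0}{o} - \frac{4}{-18}\right) = 4 \left(0 - - \frac{2}{9}\right) = 4 \left(0 + \frac{2}{9}\right) = 4 \cdot \frac{2}{9} = \frac{8}{9}$)
$\left(-73 - 35 n{\left(5,1 \right)}\right) - 28719 = \left(-73 - \frac{280}{9}\right) - 28719 = - \frac{937}{9} - 28719 = - \frac{259408}{9}$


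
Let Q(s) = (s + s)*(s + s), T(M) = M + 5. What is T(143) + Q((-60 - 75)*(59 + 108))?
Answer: 2033108248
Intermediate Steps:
T(M) = 5 + M
Q(s) = 4*s**2 (Q(s) = (2*s)*(2*s) = 4*s**2)
T(143) + Q((-60 - 75)*(59 + 108)) = (5 + 143) + 4*((-60 - 75)*(59 + 108))**2 = 148 + 4*(-135*167)**2 = 148 + 4*(-22545)**2 = 148 + 4*508277025 = 148 + 2033108100 = 2033108248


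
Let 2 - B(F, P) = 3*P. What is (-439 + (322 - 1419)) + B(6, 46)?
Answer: -1672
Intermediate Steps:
B(F, P) = 2 - 3*P
(-439 + (322 - 1419)) + B(6, 46) = (-439 + (322 - 1419)) + (2 - 3*46) = (-439 - 1097) + (2 - 138) = -1536 - 136 = -1672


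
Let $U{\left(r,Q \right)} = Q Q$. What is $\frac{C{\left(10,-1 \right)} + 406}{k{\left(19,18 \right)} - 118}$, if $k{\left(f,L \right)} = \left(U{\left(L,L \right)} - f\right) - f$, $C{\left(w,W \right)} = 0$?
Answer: $\frac{29}{12} \approx 2.4167$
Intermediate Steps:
$U{\left(r,Q \right)} = Q^{2}$
$k{\left(f,L \right)} = L^{2} - 2 f$ ($k{\left(f,L \right)} = \left(L^{2} - f\right) - f = L^{2} - 2 f$)
$\frac{C{\left(10,-1 \right)} + 406}{k{\left(19,18 \right)} - 118} = \frac{0 + 406}{\left(18^{2} - 38\right) - 118} = \frac{406}{\left(324 - 38\right) - 118} = \frac{406}{286 - 118} = \frac{406}{168} = 406 \cdot \frac{1}{168} = \frac{29}{12}$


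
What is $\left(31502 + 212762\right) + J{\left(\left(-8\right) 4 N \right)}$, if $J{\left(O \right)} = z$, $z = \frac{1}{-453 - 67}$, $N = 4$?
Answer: $\frac{127017279}{520} \approx 2.4426 \cdot 10^{5}$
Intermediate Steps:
$z = - \frac{1}{520}$ ($z = \frac{1}{-520} = - \frac{1}{520} \approx -0.0019231$)
$J{\left(O \right)} = - \frac{1}{520}$
$\left(31502 + 212762\right) + J{\left(\left(-8\right) 4 N \right)} = \left(31502 + 212762\right) - \frac{1}{520} = 244264 - \frac{1}{520} = \frac{127017279}{520}$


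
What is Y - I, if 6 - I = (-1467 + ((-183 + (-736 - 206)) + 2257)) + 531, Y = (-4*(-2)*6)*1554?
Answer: 74782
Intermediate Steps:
Y = 74592 (Y = (8*6)*1554 = 48*1554 = 74592)
I = -190 (I = 6 - ((-1467 + ((-183 + (-736 - 206)) + 2257)) + 531) = 6 - ((-1467 + ((-183 - 942) + 2257)) + 531) = 6 - ((-1467 + (-1125 + 2257)) + 531) = 6 - ((-1467 + 1132) + 531) = 6 - (-335 + 531) = 6 - 1*196 = 6 - 196 = -190)
Y - I = 74592 - 1*(-190) = 74592 + 190 = 74782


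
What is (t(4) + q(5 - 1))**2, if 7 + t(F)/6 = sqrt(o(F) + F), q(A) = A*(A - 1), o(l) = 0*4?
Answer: 324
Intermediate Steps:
o(l) = 0
q(A) = A*(-1 + A)
t(F) = -42 + 6*sqrt(F) (t(F) = -42 + 6*sqrt(0 + F) = -42 + 6*sqrt(F))
(t(4) + q(5 - 1))**2 = ((-42 + 6*sqrt(4)) + (5 - 1)*(-1 + (5 - 1)))**2 = ((-42 + 6*2) + 4*(-1 + 4))**2 = ((-42 + 12) + 4*3)**2 = (-30 + 12)**2 = (-18)**2 = 324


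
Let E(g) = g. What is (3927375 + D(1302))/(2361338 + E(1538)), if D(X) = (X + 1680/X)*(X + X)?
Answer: 7321143/2362876 ≈ 3.0984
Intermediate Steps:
D(X) = 2*X*(X + 1680/X) (D(X) = (X + 1680/X)*(2*X) = 2*X*(X + 1680/X))
(3927375 + D(1302))/(2361338 + E(1538)) = (3927375 + (3360 + 2*1302**2))/(2361338 + 1538) = (3927375 + (3360 + 2*1695204))/2362876 = (3927375 + (3360 + 3390408))*(1/2362876) = (3927375 + 3393768)*(1/2362876) = 7321143*(1/2362876) = 7321143/2362876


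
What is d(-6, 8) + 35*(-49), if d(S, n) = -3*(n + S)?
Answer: -1721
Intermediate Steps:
d(S, n) = -3*S - 3*n (d(S, n) = -3*(S + n) = -3*S - 3*n)
d(-6, 8) + 35*(-49) = (-3*(-6) - 3*8) + 35*(-49) = (18 - 24) - 1715 = -6 - 1715 = -1721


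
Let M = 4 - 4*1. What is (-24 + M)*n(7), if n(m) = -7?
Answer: 168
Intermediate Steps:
M = 0 (M = 4 - 4 = 0)
(-24 + M)*n(7) = (-24 + 0)*(-7) = -24*(-7) = 168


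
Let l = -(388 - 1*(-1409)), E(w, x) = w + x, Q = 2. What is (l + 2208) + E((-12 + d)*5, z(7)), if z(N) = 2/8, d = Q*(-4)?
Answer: 1245/4 ≈ 311.25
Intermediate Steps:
d = -8 (d = 2*(-4) = -8)
z(N) = ¼ (z(N) = 2*(⅛) = ¼)
l = -1797 (l = -(388 + 1409) = -1*1797 = -1797)
(l + 2208) + E((-12 + d)*5, z(7)) = (-1797 + 2208) + ((-12 - 8)*5 + ¼) = 411 + (-20*5 + ¼) = 411 + (-100 + ¼) = 411 - 399/4 = 1245/4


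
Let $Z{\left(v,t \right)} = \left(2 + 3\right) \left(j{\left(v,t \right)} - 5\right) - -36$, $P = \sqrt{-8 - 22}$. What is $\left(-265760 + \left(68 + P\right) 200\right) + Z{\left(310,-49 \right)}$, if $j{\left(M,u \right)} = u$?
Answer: $-252394 + 200 i \sqrt{30} \approx -2.5239 \cdot 10^{5} + 1095.4 i$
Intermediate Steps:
$P = i \sqrt{30}$ ($P = \sqrt{-30} = i \sqrt{30} \approx 5.4772 i$)
$Z{\left(v,t \right)} = 11 + 5 t$ ($Z{\left(v,t \right)} = \left(2 + 3\right) \left(t - 5\right) - -36 = 5 \left(-5 + t\right) + 36 = \left(-25 + 5 t\right) + 36 = 11 + 5 t$)
$\left(-265760 + \left(68 + P\right) 200\right) + Z{\left(310,-49 \right)} = \left(-265760 + \left(68 + i \sqrt{30}\right) 200\right) + \left(11 + 5 \left(-49\right)\right) = \left(-265760 + \left(13600 + 200 i \sqrt{30}\right)\right) + \left(11 - 245\right) = \left(-252160 + 200 i \sqrt{30}\right) - 234 = -252394 + 200 i \sqrt{30}$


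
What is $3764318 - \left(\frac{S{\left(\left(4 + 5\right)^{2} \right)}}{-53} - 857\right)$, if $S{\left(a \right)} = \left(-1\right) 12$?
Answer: $\frac{199554263}{53} \approx 3.7652 \cdot 10^{6}$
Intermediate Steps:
$S{\left(a \right)} = -12$
$3764318 - \left(\frac{S{\left(\left(4 + 5\right)^{2} \right)}}{-53} - 857\right) = 3764318 - \left(\frac{1}{-53} \left(-12\right) - 857\right) = 3764318 - \left(\left(- \frac{1}{53}\right) \left(-12\right) - 857\right) = 3764318 - \left(\frac{12}{53} - 857\right) = 3764318 - - \frac{45409}{53} = 3764318 + \frac{45409}{53} = \frac{199554263}{53}$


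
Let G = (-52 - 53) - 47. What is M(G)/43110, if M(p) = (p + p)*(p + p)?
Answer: 46208/21555 ≈ 2.1437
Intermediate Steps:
G = -152 (G = -105 - 47 = -152)
M(p) = 4*p**2 (M(p) = (2*p)*(2*p) = 4*p**2)
M(G)/43110 = (4*(-152)**2)/43110 = (4*23104)*(1/43110) = 92416*(1/43110) = 46208/21555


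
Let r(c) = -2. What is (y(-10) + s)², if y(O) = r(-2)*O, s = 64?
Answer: 7056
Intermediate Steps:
y(O) = -2*O
(y(-10) + s)² = (-2*(-10) + 64)² = (20 + 64)² = 84² = 7056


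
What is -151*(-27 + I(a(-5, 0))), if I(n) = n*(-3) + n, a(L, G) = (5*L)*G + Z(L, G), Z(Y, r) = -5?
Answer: 2567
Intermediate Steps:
a(L, G) = -5 + 5*G*L (a(L, G) = (5*L)*G - 5 = 5*G*L - 5 = -5 + 5*G*L)
I(n) = -2*n (I(n) = -3*n + n = -2*n)
-151*(-27 + I(a(-5, 0))) = -151*(-27 - 2*(-5 + 5*0*(-5))) = -151*(-27 - 2*(-5 + 0)) = -151*(-27 - 2*(-5)) = -151*(-27 + 10) = -151*(-17) = 2567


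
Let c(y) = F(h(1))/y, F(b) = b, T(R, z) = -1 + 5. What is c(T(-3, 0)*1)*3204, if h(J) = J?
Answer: 801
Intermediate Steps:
T(R, z) = 4
c(y) = 1/y
c(T(-3, 0)*1)*3204 = 3204/(4*1) = 3204/4 = (1/4)*3204 = 801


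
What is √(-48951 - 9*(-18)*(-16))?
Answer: 3*I*√5727 ≈ 227.03*I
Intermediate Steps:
√(-48951 - 9*(-18)*(-16)) = √(-48951 + 162*(-16)) = √(-48951 - 2592) = √(-51543) = 3*I*√5727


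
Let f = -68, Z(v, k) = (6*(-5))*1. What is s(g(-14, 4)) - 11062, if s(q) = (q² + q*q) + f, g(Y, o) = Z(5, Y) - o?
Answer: -8818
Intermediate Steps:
Z(v, k) = -30 (Z(v, k) = -30*1 = -30)
g(Y, o) = -30 - o
s(q) = -68 + 2*q² (s(q) = (q² + q*q) - 68 = (q² + q²) - 68 = 2*q² - 68 = -68 + 2*q²)
s(g(-14, 4)) - 11062 = (-68 + 2*(-30 - 1*4)²) - 11062 = (-68 + 2*(-30 - 4)²) - 11062 = (-68 + 2*(-34)²) - 11062 = (-68 + 2*1156) - 11062 = (-68 + 2312) - 11062 = 2244 - 11062 = -8818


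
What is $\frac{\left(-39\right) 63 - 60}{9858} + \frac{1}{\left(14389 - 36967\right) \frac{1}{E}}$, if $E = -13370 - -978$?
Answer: $\frac{205445}{699918} \approx 0.29353$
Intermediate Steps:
$E = -12392$ ($E = -13370 + 978 = -12392$)
$\frac{\left(-39\right) 63 - 60}{9858} + \frac{1}{\left(14389 - 36967\right) \frac{1}{E}} = \frac{\left(-39\right) 63 - 60}{9858} + \frac{1}{\left(14389 - 36967\right) \frac{1}{-12392}} = \left(-2457 - 60\right) \frac{1}{9858} + \frac{1}{\left(-22578\right) \left(- \frac{1}{12392}\right)} = \left(-2517\right) \frac{1}{9858} - - \frac{6196}{11289} = - \frac{839}{3286} + \frac{6196}{11289} = \frac{205445}{699918}$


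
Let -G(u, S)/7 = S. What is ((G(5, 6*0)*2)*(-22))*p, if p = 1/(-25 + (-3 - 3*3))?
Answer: 0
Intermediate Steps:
G(u, S) = -7*S
p = -1/37 (p = 1/(-25 + (-3 - 9)) = 1/(-25 - 12) = 1/(-37) = -1/37 ≈ -0.027027)
((G(5, 6*0)*2)*(-22))*p = ((-42*0*2)*(-22))*(-1/37) = ((-7*0*2)*(-22))*(-1/37) = ((0*2)*(-22))*(-1/37) = (0*(-22))*(-1/37) = 0*(-1/37) = 0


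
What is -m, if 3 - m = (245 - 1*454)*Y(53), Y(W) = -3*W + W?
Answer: 22151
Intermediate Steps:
Y(W) = -2*W
m = -22151 (m = 3 - (245 - 1*454)*(-2*53) = 3 - (245 - 454)*(-106) = 3 - (-209)*(-106) = 3 - 1*22154 = 3 - 22154 = -22151)
-m = -1*(-22151) = 22151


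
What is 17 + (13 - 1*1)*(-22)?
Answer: -247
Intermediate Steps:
17 + (13 - 1*1)*(-22) = 17 + (13 - 1)*(-22) = 17 + 12*(-22) = 17 - 264 = -247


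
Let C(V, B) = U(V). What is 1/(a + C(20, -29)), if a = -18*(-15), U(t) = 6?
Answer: 1/276 ≈ 0.0036232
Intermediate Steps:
C(V, B) = 6
a = 270
1/(a + C(20, -29)) = 1/(270 + 6) = 1/276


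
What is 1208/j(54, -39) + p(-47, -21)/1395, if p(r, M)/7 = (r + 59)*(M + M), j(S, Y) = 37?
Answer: 172736/5735 ≈ 30.120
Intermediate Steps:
p(r, M) = 14*M*(59 + r) (p(r, M) = 7*((r + 59)*(M + M)) = 7*((59 + r)*(2*M)) = 7*(2*M*(59 + r)) = 14*M*(59 + r))
1208/j(54, -39) + p(-47, -21)/1395 = 1208/37 + (14*(-21)*(59 - 47))/1395 = 1208*(1/37) + (14*(-21)*12)*(1/1395) = 1208/37 - 3528*1/1395 = 1208/37 - 392/155 = 172736/5735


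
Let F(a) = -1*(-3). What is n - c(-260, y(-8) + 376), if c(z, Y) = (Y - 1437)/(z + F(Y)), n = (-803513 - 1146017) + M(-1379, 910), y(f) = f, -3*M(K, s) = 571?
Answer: -1503237584/771 ≈ -1.9497e+6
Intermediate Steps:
M(K, s) = -571/3 (M(K, s) = -1/3*571 = -571/3)
F(a) = 3
n = -5849161/3 (n = (-803513 - 1146017) - 571/3 = -1949530 - 571/3 = -5849161/3 ≈ -1.9497e+6)
c(z, Y) = (-1437 + Y)/(3 + z) (c(z, Y) = (Y - 1437)/(z + 3) = (-1437 + Y)/(3 + z))
n - c(-260, y(-8) + 376) = -5849161/3 - (-1437 + (-8 + 376))/(3 - 260) = -5849161/3 - (-1437 + 368)/(-257) = -5849161/3 - (-1)*(-1069)/257 = -5849161/3 - 1*1069/257 = -5849161/3 - 1069/257 = -1503237584/771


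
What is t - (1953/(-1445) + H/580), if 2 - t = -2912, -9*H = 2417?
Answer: 879747913/301716 ≈ 2915.8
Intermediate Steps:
H = -2417/9 (H = -⅑*2417 = -2417/9 ≈ -268.56)
t = 2914 (t = 2 - 1*(-2912) = 2 + 2912 = 2914)
t - (1953/(-1445) + H/580) = 2914 - (1953/(-1445) - 2417/9/580) = 2914 - (1953*(-1/1445) - 2417/9*1/580) = 2914 - (-1953/1445 - 2417/5220) = 2914 - 1*(-547489/301716) = 2914 + 547489/301716 = 879747913/301716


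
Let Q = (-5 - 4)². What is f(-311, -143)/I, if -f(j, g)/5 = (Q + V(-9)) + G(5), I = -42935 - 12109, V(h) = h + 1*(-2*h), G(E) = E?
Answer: 475/55044 ≈ 0.0086295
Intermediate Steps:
Q = 81 (Q = (-9)² = 81)
V(h) = -h (V(h) = h - 2*h = -h)
I = -55044
f(j, g) = -475 (f(j, g) = -5*((81 - 1*(-9)) + 5) = -5*((81 + 9) + 5) = -5*(90 + 5) = -5*95 = -475)
f(-311, -143)/I = -475/(-55044) = -475*(-1/55044) = 475/55044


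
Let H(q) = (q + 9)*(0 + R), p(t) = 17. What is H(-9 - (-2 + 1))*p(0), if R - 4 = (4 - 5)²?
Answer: 85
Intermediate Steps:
R = 5 (R = 4 + (4 - 5)² = 4 + (-1)² = 4 + 1 = 5)
H(q) = 45 + 5*q (H(q) = (q + 9)*(0 + 5) = (9 + q)*5 = 45 + 5*q)
H(-9 - (-2 + 1))*p(0) = (45 + 5*(-9 - (-2 + 1)))*17 = (45 + 5*(-9 - 1*(-1)))*17 = (45 + 5*(-9 + 1))*17 = (45 + 5*(-8))*17 = (45 - 40)*17 = 5*17 = 85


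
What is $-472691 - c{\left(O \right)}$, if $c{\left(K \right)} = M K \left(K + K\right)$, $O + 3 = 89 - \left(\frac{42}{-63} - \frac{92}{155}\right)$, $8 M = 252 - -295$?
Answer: $- \frac{327354421843}{216225} \approx -1.514 \cdot 10^{6}$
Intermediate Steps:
$M = \frac{547}{8}$ ($M = \frac{252 - -295}{8} = \frac{252 + 295}{8} = \frac{1}{8} \cdot 547 = \frac{547}{8} \approx 68.375$)
$O = \frac{40576}{465}$ ($O = -3 - \left(-89 - \frac{92}{155} - \frac{2}{3}\right) = -3 + \left(89 - \left(- \frac{2}{3} - \frac{92}{155}\right)\right) = -3 + \left(89 - - \frac{586}{465}\right) = -3 + \left(89 + \frac{586}{465}\right) = -3 + \frac{41971}{465} = \frac{40576}{465} \approx 87.26$)
$c{\left(K \right)} = \frac{547 K^{2}}{4}$ ($c{\left(K \right)} = \frac{547 K}{8} \left(K + K\right) = \frac{547 K}{8} \cdot 2 K = \frac{547 K^{2}}{4}$)
$-472691 - c{\left(O \right)} = -472691 - \frac{547 \left(\frac{40576}{465}\right)^{2}}{4} = -472691 - \frac{547}{4} \cdot \frac{1646411776}{216225} = -472691 - \frac{225146810368}{216225} = - \frac{327354421843}{216225}$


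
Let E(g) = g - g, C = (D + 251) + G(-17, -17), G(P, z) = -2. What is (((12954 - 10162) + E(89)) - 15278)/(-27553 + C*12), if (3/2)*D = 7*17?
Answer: 4162/7871 ≈ 0.52878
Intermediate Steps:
D = 238/3 (D = 2*(7*17)/3 = (⅔)*119 = 238/3 ≈ 79.333)
C = 985/3 (C = (238/3 + 251) - 2 = 991/3 - 2 = 985/3 ≈ 328.33)
E(g) = 0
(((12954 - 10162) + E(89)) - 15278)/(-27553 + C*12) = (((12954 - 10162) + 0) - 15278)/(-27553 + (985/3)*12) = ((2792 + 0) - 15278)/(-27553 + 3940) = (2792 - 15278)/(-23613) = -12486*(-1/23613) = 4162/7871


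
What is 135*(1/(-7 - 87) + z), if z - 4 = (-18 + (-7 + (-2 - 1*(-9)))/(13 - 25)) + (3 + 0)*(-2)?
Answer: -253935/94 ≈ -2701.4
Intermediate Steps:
z = -20 (z = 4 + ((-18 + (-7 + (-2 - 1*(-9)))/(13 - 25)) + (3 + 0)*(-2)) = 4 + ((-18 + (-7 + (-2 + 9))/(-12)) + 3*(-2)) = 4 + ((-18 + (-7 + 7)*(-1/12)) - 6) = 4 + ((-18 + 0*(-1/12)) - 6) = 4 + ((-18 + 0) - 6) = 4 + (-18 - 6) = 4 - 24 = -20)
135*(1/(-7 - 87) + z) = 135*(1/(-7 - 87) - 20) = 135*(1/(-94) - 20) = 135*(-1/94 - 20) = 135*(-1881/94) = -253935/94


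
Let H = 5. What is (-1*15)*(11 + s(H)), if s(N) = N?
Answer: -240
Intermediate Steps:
(-1*15)*(11 + s(H)) = (-1*15)*(11 + 5) = -15*16 = -240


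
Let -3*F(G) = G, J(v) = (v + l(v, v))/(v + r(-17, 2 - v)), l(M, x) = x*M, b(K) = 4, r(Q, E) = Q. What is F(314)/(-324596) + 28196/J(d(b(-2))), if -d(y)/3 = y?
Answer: -33177117731/5355834 ≈ -6194.6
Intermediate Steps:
d(y) = -3*y
l(M, x) = M*x
J(v) = (v + v²)/(-17 + v) (J(v) = (v + v*v)/(v - 17) = (v + v²)/(-17 + v))
F(G) = -G/3
F(314)/(-324596) + 28196/J(d(b(-2))) = -⅓*314/(-324596) + 28196/(((-3*4)*(1 - 3*4)/(-17 - 3*4))) = -314/3*(-1/324596) + 28196/((-12*(1 - 12)/(-17 - 12))) = 157/486894 + 28196/((-12*(-11)/(-29))) = 157/486894 + 28196/((-12*(-1/29)*(-11))) = 157/486894 + 28196/(-132/29) = 157/486894 + 28196*(-29/132) = 157/486894 - 204421/33 = -33177117731/5355834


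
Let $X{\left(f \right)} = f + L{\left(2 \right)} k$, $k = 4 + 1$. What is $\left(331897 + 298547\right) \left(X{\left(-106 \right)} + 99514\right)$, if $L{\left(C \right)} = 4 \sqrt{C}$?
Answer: $62671177152 + 12608880 \sqrt{2} \approx 6.2689 \cdot 10^{10}$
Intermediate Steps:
$k = 5$
$X{\left(f \right)} = f + 20 \sqrt{2}$ ($X{\left(f \right)} = f + 4 \sqrt{2} \cdot 5 = f + 20 \sqrt{2}$)
$\left(331897 + 298547\right) \left(X{\left(-106 \right)} + 99514\right) = \left(331897 + 298547\right) \left(\left(-106 + 20 \sqrt{2}\right) + 99514\right) = 630444 \left(99408 + 20 \sqrt{2}\right) = 62671177152 + 12608880 \sqrt{2}$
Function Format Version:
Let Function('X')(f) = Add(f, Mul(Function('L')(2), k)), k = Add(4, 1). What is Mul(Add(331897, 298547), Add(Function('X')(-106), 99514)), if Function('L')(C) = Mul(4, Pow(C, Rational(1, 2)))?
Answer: Add(62671177152, Mul(12608880, Pow(2, Rational(1, 2)))) ≈ 6.2689e+10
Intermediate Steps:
k = 5
Function('X')(f) = Add(f, Mul(20, Pow(2, Rational(1, 2)))) (Function('X')(f) = Add(f, Mul(Mul(4, Pow(2, Rational(1, 2))), 5)) = Add(f, Mul(20, Pow(2, Rational(1, 2)))))
Mul(Add(331897, 298547), Add(Function('X')(-106), 99514)) = Mul(Add(331897, 298547), Add(Add(-106, Mul(20, Pow(2, Rational(1, 2)))), 99514)) = Mul(630444, Add(99408, Mul(20, Pow(2, Rational(1, 2))))) = Add(62671177152, Mul(12608880, Pow(2, Rational(1, 2))))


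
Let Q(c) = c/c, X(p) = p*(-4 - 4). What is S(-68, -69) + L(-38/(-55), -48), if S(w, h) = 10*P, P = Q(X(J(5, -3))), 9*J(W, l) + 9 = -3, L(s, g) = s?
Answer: 588/55 ≈ 10.691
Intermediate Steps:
J(W, l) = -4/3 (J(W, l) = -1 + (⅑)*(-3) = -1 - ⅓ = -4/3)
X(p) = -8*p (X(p) = p*(-8) = -8*p)
Q(c) = 1
P = 1
S(w, h) = 10 (S(w, h) = 10*1 = 10)
S(-68, -69) + L(-38/(-55), -48) = 10 - 38/(-55) = 10 - 38*(-1/55) = 10 + 38/55 = 588/55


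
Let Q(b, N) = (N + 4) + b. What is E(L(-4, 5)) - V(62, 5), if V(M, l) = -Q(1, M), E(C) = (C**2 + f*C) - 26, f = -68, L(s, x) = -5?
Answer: 406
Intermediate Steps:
Q(b, N) = 4 + N + b (Q(b, N) = (4 + N) + b = 4 + N + b)
E(C) = -26 + C**2 - 68*C (E(C) = (C**2 - 68*C) - 26 = -26 + C**2 - 68*C)
V(M, l) = -5 - M (V(M, l) = -(4 + M + 1) = -(5 + M) = -5 - M)
E(L(-4, 5)) - V(62, 5) = (-26 + (-5)**2 - 68*(-5)) - (-5 - 1*62) = (-26 + 25 + 340) - (-5 - 62) = 339 - 1*(-67) = 339 + 67 = 406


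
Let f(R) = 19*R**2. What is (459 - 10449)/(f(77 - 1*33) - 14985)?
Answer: -9990/21799 ≈ -0.45828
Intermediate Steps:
(459 - 10449)/(f(77 - 1*33) - 14985) = (459 - 10449)/(19*(77 - 1*33)**2 - 14985) = -9990/(19*(77 - 33)**2 - 14985) = -9990/(19*44**2 - 14985) = -9990/(19*1936 - 14985) = -9990/(36784 - 14985) = -9990/21799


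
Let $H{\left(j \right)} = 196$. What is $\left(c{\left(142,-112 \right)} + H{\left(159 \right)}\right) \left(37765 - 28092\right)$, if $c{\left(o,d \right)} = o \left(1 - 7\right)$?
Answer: $-6345488$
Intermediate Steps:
$c{\left(o,d \right)} = - 6 o$ ($c{\left(o,d \right)} = o \left(-6\right) = - 6 o$)
$\left(c{\left(142,-112 \right)} + H{\left(159 \right)}\right) \left(37765 - 28092\right) = \left(\left(-6\right) 142 + 196\right) \left(37765 - 28092\right) = \left(-852 + 196\right) 9673 = \left(-656\right) 9673 = -6345488$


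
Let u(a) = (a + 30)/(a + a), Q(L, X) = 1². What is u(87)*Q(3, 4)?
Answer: 39/58 ≈ 0.67241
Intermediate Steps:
Q(L, X) = 1
u(a) = (30 + a)/(2*a) (u(a) = (30 + a)/((2*a)) = (30 + a)*(1/(2*a)) = (30 + a)/(2*a))
u(87)*Q(3, 4) = ((½)*(30 + 87)/87)*1 = ((½)*(1/87)*117)*1 = (39/58)*1 = 39/58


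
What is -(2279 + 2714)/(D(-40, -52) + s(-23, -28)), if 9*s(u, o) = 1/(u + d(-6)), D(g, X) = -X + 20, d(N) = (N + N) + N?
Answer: -1842417/26567 ≈ -69.350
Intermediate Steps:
d(N) = 3*N (d(N) = 2*N + N = 3*N)
D(g, X) = 20 - X
s(u, o) = 1/(9*(-18 + u)) (s(u, o) = 1/(9*(u + 3*(-6))) = 1/(9*(u - 18)) = 1/(9*(-18 + u)))
-(2279 + 2714)/(D(-40, -52) + s(-23, -28)) = -(2279 + 2714)/((20 - 1*(-52)) + 1/(9*(-18 - 23))) = -4993/((20 + 52) + (⅑)/(-41)) = -4993/(72 + (⅑)*(-1/41)) = -4993/(72 - 1/369) = -4993/26567/369 = -4993*369/26567 = -1*1842417/26567 = -1842417/26567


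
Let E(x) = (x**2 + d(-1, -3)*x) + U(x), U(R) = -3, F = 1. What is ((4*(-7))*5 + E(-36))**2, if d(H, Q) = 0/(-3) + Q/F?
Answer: 1590121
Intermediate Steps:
d(H, Q) = Q (d(H, Q) = 0/(-3) + Q/1 = 0*(-1/3) + Q*1 = 0 + Q = Q)
E(x) = -3 + x**2 - 3*x (E(x) = (x**2 - 3*x) - 3 = -3 + x**2 - 3*x)
((4*(-7))*5 + E(-36))**2 = ((4*(-7))*5 + (-3 + (-36)**2 - 3*(-36)))**2 = (-28*5 + (-3 + 1296 + 108))**2 = (-140 + 1401)**2 = 1261**2 = 1590121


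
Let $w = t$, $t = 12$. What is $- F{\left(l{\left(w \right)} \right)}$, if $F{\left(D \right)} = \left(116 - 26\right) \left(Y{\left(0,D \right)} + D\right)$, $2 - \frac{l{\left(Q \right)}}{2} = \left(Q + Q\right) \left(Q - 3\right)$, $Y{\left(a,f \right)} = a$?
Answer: $38520$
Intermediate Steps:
$w = 12$
$l{\left(Q \right)} = 4 - 4 Q \left(-3 + Q\right)$ ($l{\left(Q \right)} = 4 - 2 \left(Q + Q\right) \left(Q - 3\right) = 4 - 2 \cdot 2 Q \left(-3 + Q\right) = 4 - 4 Q \left(-3 + Q\right)$)
$F{\left(D \right)} = 90 D$ ($F{\left(D \right)} = \left(116 - 26\right) \left(0 + D\right) = 90 D$)
$- F{\left(l{\left(w \right)} \right)} = - 90 \left(4 - 4 \cdot 12^{2} + 12 \cdot 12\right) = - 90 \left(4 - 576 + 144\right) = - 90 \left(-428\right) = \left(-1\right) \left(-38520\right) = 38520$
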